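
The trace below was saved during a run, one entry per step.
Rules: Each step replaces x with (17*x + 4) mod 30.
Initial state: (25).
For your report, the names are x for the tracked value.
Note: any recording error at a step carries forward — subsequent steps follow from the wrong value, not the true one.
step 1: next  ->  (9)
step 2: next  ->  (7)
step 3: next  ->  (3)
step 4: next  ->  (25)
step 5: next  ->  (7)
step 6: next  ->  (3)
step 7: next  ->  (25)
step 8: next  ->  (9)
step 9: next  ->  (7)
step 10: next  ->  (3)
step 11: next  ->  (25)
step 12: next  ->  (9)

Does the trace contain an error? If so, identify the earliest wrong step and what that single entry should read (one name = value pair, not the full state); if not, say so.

step 5, x = 9

1. x = (17*25 + 4) mod 30 = 9 (verified)
2. x = (17*9 + 4) mod 30 = 7 (no discrepancy)
3. x = (17*7 + 4) mod 30 = 3 (agrees with the trace)
4. x = (17*3 + 4) mod 30 = 25 (in agreement)
5. x = (17*25 + 4) mod 30 = 9 (the recorded entry deviates here)
Conclusion: step 5 carries the first error; the entry should be x = 9.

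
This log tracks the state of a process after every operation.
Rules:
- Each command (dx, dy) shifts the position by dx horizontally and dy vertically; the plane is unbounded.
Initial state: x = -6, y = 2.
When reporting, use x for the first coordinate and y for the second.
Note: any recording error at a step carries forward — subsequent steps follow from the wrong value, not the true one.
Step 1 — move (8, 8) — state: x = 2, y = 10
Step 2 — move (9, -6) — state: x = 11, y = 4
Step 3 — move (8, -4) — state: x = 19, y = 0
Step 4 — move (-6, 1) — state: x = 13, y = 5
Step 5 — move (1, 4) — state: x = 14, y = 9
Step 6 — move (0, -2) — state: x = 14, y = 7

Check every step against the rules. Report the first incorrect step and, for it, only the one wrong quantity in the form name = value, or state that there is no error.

Step 1: x = -6 + (8) = 2, y = 2 + (8) = 10 — in agreement.
Step 2: x = 2 + (9) = 11, y = 10 + (-6) = 4 — matches.
Step 3: x = 11 + (8) = 19, y = 4 + (-4) = 0 — matches.
Step 4: x = 19 + (-6) = 13, y = 0 + (1) = 1 — the recorded entry deviates here.
The earliest wrong entry is at step 4: it should read y = 1.

step 4, y = 1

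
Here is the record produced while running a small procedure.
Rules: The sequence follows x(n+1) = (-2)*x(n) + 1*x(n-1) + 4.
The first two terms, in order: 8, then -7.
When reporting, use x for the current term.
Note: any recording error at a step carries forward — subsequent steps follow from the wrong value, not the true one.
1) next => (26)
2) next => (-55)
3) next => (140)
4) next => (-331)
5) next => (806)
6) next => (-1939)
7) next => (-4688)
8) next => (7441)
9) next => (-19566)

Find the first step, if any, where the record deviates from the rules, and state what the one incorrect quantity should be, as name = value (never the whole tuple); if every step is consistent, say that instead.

step 7, x = 4688

step 1: x = -2*(-7) + (1)*(8) + (4) = 26 -> agrees with the record
step 2: x = -2*(26) + (1)*(-7) + (4) = -55 -> same as recorded
step 3: x = -2*(-55) + (1)*(26) + (4) = 140 -> consistent with the record
step 4: x = -2*(140) + (1)*(-55) + (4) = -331 -> confirmed correct
step 5: x = -2*(-331) + (1)*(140) + (4) = 806 -> consistent with the record
step 6: x = -2*(806) + (1)*(-331) + (4) = -1939 -> agrees with the record
step 7: x = -2*(-1939) + (1)*(806) + (4) = 4688 -> the record has a different value
First deviation found at step 7; the corrected entry is x = 4688.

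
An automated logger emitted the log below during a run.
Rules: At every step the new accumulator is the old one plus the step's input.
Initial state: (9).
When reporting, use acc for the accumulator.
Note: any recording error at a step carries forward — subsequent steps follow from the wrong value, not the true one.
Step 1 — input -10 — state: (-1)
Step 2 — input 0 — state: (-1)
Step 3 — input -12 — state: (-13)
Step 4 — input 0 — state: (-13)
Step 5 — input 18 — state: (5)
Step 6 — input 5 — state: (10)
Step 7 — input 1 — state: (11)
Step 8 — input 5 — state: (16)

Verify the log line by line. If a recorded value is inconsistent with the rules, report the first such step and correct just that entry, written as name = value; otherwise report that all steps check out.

no error

1. acc = 9 + -10 = -1 (matches)
2. acc = -1 + 0 = -1 (verified)
3. acc = -1 + -12 = -13 (checks out)
4. acc = -13 + 0 = -13 (exactly as logged)
5. acc = -13 + 18 = 5 (verified)
6. acc = 5 + 5 = 10 (agrees with the log)
7. acc = 10 + 1 = 11 (same as recorded)
8. acc = 11 + 5 = 16 (confirmed correct)
No step deviates from the rules.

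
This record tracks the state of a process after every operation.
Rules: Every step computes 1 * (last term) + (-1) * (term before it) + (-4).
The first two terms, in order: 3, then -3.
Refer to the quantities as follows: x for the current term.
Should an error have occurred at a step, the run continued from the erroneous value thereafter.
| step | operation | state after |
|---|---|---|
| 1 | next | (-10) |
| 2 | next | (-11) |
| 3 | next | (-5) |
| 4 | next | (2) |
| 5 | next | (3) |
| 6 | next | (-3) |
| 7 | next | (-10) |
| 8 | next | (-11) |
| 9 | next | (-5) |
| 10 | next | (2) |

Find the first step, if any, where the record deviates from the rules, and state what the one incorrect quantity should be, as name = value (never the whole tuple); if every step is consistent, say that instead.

Recomputing the run from the initial state:
step 1: x = -10
step 2: x = -11
step 3: x = -5
step 4: x = 2
step 5: x = 3
step 6: x = -3
step 7: x = -10
step 8: x = -11
step 9: x = -5
step 10: x = 2
This matches the record at every step.

no error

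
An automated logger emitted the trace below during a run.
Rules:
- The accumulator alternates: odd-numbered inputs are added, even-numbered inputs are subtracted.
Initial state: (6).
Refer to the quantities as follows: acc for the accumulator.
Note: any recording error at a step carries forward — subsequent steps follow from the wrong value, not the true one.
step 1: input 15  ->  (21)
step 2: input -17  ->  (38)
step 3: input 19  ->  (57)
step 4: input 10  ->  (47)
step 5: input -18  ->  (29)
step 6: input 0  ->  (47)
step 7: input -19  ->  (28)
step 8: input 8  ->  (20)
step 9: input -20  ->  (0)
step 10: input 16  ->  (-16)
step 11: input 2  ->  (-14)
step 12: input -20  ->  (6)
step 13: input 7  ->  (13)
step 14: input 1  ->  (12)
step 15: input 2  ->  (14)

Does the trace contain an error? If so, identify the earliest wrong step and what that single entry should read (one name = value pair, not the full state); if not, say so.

step 6, acc = 29

1. acc = 6 + 15 = 21 (checks out)
2. acc = 21 - -17 = 38 (exactly as logged)
3. acc = 38 + 19 = 57 (no discrepancy)
4. acc = 57 - 10 = 47 (checks out)
5. acc = 47 + -18 = 29 (exactly as logged)
6. acc = 29 - 0 = 29 (not what was recorded)
So the first discrepancy is step 6, where the right value is acc = 29.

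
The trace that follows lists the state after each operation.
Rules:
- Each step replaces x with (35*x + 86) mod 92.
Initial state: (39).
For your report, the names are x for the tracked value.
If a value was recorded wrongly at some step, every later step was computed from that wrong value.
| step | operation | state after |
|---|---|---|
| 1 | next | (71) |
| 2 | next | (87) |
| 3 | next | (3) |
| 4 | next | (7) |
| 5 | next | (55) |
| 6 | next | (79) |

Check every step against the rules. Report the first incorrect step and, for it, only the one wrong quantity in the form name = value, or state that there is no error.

Recomputing the run from the initial state:
step 1: x = 71
step 2: x = 87
step 3: x = 3
step 4: x = 7
step 5: x = 55
step 6: x = 79
This matches the trace at every step.

no error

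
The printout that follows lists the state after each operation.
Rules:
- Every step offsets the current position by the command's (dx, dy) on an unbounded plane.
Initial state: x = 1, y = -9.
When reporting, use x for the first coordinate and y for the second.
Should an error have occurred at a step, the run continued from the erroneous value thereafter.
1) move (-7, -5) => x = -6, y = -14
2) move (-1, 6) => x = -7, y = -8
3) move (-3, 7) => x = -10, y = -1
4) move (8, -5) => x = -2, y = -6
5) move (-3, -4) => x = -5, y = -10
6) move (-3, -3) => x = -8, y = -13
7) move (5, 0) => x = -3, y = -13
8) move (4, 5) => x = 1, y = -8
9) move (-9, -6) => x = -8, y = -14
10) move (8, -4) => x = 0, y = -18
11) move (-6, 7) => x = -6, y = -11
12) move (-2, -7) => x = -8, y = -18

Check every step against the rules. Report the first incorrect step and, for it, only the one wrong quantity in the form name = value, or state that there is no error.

no error

1. x = 1 + (-7) = -6, y = -9 + (-5) = -14 (in agreement)
2. x = -6 + (-1) = -7, y = -14 + (6) = -8 (matches)
3. x = -7 + (-3) = -10, y = -8 + (7) = -1 (verified)
4. x = -10 + (8) = -2, y = -1 + (-5) = -6 (checks out)
5. x = -2 + (-3) = -5, y = -6 + (-4) = -10 (checks out)
6. x = -5 + (-3) = -8, y = -10 + (-3) = -13 (exactly as logged)
7. x = -8 + (5) = -3, y = -13 + (0) = -13 (agrees with the printout)
8. x = -3 + (4) = 1, y = -13 + (5) = -8 (agrees with the printout)
9. x = 1 + (-9) = -8, y = -8 + (-6) = -14 (matches)
10. x = -8 + (8) = 0, y = -14 + (-4) = -18 (consistent with the printout)
11. x = 0 + (-6) = -6, y = -18 + (7) = -11 (no discrepancy)
12. x = -6 + (-2) = -8, y = -11 + (-7) = -18 (agrees with the printout)
All entries verified; no error found.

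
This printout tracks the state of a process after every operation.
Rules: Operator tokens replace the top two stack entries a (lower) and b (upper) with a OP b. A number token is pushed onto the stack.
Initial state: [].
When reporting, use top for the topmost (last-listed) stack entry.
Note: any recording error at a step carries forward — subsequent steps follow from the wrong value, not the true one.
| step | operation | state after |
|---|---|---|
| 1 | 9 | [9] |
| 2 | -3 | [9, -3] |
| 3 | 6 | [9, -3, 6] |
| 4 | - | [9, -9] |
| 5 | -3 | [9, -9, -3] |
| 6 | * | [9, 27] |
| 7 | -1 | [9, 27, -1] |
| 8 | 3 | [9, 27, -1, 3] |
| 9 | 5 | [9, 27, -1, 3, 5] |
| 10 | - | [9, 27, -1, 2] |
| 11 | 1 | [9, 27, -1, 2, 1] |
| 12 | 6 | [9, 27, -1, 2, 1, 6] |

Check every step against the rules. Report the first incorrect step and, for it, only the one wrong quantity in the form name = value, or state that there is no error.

Recomputing the run from the initial state:
step 1: [9]
step 2: [9, -3]
step 3: [9, -3, 6]
step 4: [9, -9]
step 5: [9, -9, -3]
step 6: [9, 27]
step 7: [9, 27, -1]
step 8: [9, 27, -1, 3]
step 9: [9, 27, -1, 3, 5]
step 10: [9, 27, -1, -2]
step 11: [9, 27, -1, -2, 1]
step 12: [9, 27, -1, -2, 1, 6]
The first disagreement with the printout is at step 10, where the value should be top = -2.

step 10, top = -2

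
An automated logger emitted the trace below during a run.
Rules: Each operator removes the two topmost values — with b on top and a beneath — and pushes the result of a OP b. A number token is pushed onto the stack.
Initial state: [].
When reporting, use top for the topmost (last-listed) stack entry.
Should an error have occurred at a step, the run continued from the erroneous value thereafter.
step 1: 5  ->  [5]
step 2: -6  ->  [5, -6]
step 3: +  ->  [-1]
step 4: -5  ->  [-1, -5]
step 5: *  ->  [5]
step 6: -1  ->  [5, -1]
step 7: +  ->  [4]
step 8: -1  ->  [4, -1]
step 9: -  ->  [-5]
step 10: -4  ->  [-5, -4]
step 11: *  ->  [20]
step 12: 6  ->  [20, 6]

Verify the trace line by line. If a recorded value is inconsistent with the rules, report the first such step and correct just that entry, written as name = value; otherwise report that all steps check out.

step 9, top = 5

1. push 5: top = 5 (agrees with the trace)
2. push -6: top = -6 (agrees with the trace)
3. 5 + -6 = -1 (checks out)
4. push -5: top = -5 (same as recorded)
5. -1 * -5 = 5 (confirmed correct)
6. push -1: top = -1 (agrees with the trace)
7. 5 + -1 = 4 (agrees with the trace)
8. push -1: top = -1 (exactly as logged)
9. 4 - -1 = 5 (first mismatch against the trace)
Conclusion: step 9 carries the first error; the entry should be top = 5.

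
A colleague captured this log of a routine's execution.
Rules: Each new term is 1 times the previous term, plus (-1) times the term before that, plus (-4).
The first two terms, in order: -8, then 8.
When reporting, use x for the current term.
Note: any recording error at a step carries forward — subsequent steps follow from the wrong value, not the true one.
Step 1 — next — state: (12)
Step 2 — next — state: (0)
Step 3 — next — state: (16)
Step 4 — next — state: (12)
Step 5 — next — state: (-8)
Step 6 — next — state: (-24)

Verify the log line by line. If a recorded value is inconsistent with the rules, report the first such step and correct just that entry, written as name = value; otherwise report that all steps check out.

step 3, x = -16

1. x = 1*(8) + (-1)*(-8) + (-4) = 12 (matches)
2. x = 1*(12) + (-1)*(8) + (-4) = 0 (same as recorded)
3. x = 1*(0) + (-1)*(12) + (-4) = -16 (the entry is off here)
So the first discrepancy is step 3, where the right value is x = -16.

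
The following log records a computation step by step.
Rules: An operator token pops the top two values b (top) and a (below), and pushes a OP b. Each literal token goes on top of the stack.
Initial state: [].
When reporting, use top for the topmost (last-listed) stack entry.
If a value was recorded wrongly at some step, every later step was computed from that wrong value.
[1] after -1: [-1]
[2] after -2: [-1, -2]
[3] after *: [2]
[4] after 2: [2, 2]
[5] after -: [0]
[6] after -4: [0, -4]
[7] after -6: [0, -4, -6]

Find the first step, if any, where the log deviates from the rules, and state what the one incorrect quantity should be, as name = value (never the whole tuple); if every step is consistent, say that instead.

no error

Step 1: push -1: top = -1 — agrees with the log.
Step 2: push -2: top = -2 — matches.
Step 3: -1 * -2 = 2 — agrees with the log.
Step 4: push 2: top = 2 — no discrepancy.
Step 5: 2 - 2 = 0 — agrees with the log.
Step 6: push -4: top = -4 — checks out.
Step 7: push -6: top = -6 — in agreement.
Each recorded entry agrees with the recomputation.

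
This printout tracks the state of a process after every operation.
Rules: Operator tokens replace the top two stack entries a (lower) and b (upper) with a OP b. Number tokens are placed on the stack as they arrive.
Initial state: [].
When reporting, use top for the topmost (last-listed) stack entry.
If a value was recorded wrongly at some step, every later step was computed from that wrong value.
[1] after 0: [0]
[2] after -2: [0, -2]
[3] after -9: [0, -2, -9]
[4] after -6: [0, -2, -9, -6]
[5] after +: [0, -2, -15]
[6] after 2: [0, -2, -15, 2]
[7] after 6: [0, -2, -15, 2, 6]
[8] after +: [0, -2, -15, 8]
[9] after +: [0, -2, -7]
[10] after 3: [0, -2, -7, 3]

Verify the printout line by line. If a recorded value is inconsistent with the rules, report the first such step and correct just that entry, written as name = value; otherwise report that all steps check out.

1. push 0: top = 0 (exactly as logged)
2. push -2: top = -2 (verified)
3. push -9: top = -9 (consistent with the printout)
4. push -6: top = -6 (checks out)
5. -9 + -6 = -15 (exactly as logged)
6. push 2: top = 2 (confirmed correct)
7. push 6: top = 6 (checks out)
8. 2 + 6 = 8 (exactly as logged)
9. -15 + 8 = -7 (verified)
10. push 3: top = 3 (consistent with the printout)
Nothing is out of place; the run is error-free.

no error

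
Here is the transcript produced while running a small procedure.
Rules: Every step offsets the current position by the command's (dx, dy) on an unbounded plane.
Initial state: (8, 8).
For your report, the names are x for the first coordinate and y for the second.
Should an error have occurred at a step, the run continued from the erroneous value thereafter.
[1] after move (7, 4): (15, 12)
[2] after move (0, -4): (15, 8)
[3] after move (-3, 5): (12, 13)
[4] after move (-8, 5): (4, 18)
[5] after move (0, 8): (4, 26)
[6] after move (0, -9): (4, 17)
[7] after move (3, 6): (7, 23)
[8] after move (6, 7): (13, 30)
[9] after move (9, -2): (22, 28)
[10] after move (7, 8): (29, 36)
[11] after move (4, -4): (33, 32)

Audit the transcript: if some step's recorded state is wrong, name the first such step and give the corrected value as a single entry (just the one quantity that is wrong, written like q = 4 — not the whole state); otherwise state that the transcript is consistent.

no error

1. x = 8 + (7) = 15, y = 8 + (4) = 12 (verified)
2. x = 15 + (0) = 15, y = 12 + (-4) = 8 (agrees with the transcript)
3. x = 15 + (-3) = 12, y = 8 + (5) = 13 (matches)
4. x = 12 + (-8) = 4, y = 13 + (5) = 18 (checks out)
5. x = 4 + (0) = 4, y = 18 + (8) = 26 (in agreement)
6. x = 4 + (0) = 4, y = 26 + (-9) = 17 (in agreement)
7. x = 4 + (3) = 7, y = 17 + (6) = 23 (checks out)
8. x = 7 + (6) = 13, y = 23 + (7) = 30 (matches)
9. x = 13 + (9) = 22, y = 30 + (-2) = 28 (matches)
10. x = 22 + (7) = 29, y = 28 + (8) = 36 (consistent with the transcript)
11. x = 29 + (4) = 33, y = 36 + (-4) = 32 (consistent with the transcript)
Nothing is out of place; the run is error-free.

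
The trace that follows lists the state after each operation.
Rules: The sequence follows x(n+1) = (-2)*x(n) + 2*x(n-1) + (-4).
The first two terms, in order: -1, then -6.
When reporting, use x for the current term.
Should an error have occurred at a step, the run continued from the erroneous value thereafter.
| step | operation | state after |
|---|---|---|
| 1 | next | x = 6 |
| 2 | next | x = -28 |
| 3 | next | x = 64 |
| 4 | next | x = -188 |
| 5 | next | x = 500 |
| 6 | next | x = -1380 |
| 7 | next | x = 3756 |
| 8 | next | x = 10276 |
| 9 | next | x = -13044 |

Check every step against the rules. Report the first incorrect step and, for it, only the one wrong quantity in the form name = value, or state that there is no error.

Recomputing the run from the initial state:
step 1: x = 6
step 2: x = -28
step 3: x = 64
step 4: x = -188
step 5: x = 500
step 6: x = -1380
step 7: x = 3756
step 8: x = -10276
step 9: x = 28060
The first disagreement with the trace is at step 8, where the value should be x = -10276.

step 8, x = -10276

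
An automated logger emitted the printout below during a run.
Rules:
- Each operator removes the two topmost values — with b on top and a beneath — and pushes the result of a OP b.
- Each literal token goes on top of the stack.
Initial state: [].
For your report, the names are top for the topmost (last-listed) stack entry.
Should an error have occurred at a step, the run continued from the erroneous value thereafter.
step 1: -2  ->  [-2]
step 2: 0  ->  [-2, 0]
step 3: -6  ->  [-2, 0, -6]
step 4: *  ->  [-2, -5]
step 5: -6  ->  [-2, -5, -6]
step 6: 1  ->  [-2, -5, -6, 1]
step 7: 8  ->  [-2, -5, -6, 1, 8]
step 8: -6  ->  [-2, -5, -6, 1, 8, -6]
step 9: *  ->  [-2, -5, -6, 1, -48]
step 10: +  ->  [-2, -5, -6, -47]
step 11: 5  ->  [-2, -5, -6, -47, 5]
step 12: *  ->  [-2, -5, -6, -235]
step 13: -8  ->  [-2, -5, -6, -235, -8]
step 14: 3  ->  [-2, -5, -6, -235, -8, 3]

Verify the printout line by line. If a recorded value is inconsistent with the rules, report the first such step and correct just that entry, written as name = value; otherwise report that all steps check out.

step 4, top = 0

Recomputing the run from the initial state:
step 1: [-2]
step 2: [-2, 0]
step 3: [-2, 0, -6]
step 4: [-2, 0]
step 5: [-2, 0, -6]
step 6: [-2, 0, -6, 1]
step 7: [-2, 0, -6, 1, 8]
step 8: [-2, 0, -6, 1, 8, -6]
step 9: [-2, 0, -6, 1, -48]
step 10: [-2, 0, -6, -47]
step 11: [-2, 0, -6, -47, 5]
step 12: [-2, 0, -6, -235]
step 13: [-2, 0, -6, -235, -8]
step 14: [-2, 0, -6, -235, -8, 3]
The first disagreement with the printout is at step 4, where the value should be top = 0.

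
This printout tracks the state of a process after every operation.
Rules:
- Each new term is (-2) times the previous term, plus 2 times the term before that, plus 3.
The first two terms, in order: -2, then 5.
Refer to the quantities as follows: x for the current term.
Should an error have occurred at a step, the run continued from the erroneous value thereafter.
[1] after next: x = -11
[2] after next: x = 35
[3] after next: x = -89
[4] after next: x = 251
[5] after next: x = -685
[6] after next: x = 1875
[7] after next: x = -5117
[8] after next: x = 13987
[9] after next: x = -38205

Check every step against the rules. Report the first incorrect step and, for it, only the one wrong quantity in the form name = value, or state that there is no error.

Recomputing the run from the initial state:
step 1: x = -11
step 2: x = 35
step 3: x = -89
step 4: x = 251
step 5: x = -677
step 6: x = 1859
step 7: x = -5069
step 8: x = 13859
step 9: x = -37853
The first disagreement with the printout is at step 5, where the value should be x = -677.

step 5, x = -677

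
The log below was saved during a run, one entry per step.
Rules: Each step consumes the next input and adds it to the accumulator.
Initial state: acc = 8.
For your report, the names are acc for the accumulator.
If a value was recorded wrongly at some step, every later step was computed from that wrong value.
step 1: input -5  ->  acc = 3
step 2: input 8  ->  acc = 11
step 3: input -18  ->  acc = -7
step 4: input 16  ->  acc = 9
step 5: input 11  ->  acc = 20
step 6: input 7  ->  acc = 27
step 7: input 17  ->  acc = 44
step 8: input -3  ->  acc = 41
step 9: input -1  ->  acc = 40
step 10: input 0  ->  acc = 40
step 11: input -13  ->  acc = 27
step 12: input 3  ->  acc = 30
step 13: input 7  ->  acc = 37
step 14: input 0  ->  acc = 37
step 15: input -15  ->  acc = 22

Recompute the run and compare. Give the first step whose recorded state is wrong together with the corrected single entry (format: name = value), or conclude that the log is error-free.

Step 1: acc = 8 + -5 = 3 — consistent with the log.
Step 2: acc = 3 + 8 = 11 — agrees with the log.
Step 3: acc = 11 + -18 = -7 — matches.
Step 4: acc = -7 + 16 = 9 — in agreement.
Step 5: acc = 9 + 11 = 20 — no discrepancy.
Step 6: acc = 20 + 7 = 27 — in agreement.
Step 7: acc = 27 + 17 = 44 — in agreement.
Step 8: acc = 44 + -3 = 41 — agrees with the log.
Step 9: acc = 41 + -1 = 40 — agrees with the log.
Step 10: acc = 40 + 0 = 40 — in agreement.
Step 11: acc = 40 + -13 = 27 — verified.
Step 12: acc = 27 + 3 = 30 — confirmed correct.
Step 13: acc = 30 + 7 = 37 — checks out.
Step 14: acc = 37 + 0 = 37 — matches.
Step 15: acc = 37 + -15 = 22 — verified.
All steps check out; nothing to correct.

no error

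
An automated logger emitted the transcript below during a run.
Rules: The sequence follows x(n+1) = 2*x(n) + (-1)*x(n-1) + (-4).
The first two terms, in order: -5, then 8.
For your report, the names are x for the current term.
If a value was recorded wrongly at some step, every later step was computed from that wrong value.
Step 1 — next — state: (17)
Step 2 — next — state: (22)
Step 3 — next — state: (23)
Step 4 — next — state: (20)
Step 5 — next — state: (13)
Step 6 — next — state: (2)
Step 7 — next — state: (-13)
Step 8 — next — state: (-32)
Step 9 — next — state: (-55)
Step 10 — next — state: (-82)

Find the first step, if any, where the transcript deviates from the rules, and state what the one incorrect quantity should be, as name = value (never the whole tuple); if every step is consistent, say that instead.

Step 1: x = 2*(8) + (-1)*(-5) + (-4) = 17 — exactly as logged.
Step 2: x = 2*(17) + (-1)*(8) + (-4) = 22 — same as recorded.
Step 3: x = 2*(22) + (-1)*(17) + (-4) = 23 — verified.
Step 4: x = 2*(23) + (-1)*(22) + (-4) = 20 — verified.
Step 5: x = 2*(20) + (-1)*(23) + (-4) = 13 — agrees with the transcript.
Step 6: x = 2*(13) + (-1)*(20) + (-4) = 2 — verified.
Step 7: x = 2*(2) + (-1)*(13) + (-4) = -13 — matches.
Step 8: x = 2*(-13) + (-1)*(2) + (-4) = -32 — consistent with the transcript.
Step 9: x = 2*(-32) + (-1)*(-13) + (-4) = -55 — checks out.
Step 10: x = 2*(-55) + (-1)*(-32) + (-4) = -82 — exactly as logged.
The whole run recomputes cleanly — no discrepancies.

no error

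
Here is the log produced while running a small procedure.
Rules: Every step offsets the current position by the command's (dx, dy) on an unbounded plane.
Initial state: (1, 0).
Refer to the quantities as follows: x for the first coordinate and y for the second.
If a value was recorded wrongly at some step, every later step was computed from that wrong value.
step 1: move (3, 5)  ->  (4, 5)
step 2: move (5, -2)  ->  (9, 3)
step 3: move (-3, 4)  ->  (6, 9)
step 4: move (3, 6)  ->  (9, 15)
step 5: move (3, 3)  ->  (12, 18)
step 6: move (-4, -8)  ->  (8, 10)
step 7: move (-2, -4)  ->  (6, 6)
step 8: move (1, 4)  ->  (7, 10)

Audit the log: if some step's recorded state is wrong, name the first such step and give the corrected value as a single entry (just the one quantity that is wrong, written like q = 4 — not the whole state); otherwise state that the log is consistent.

step 3, y = 7

Recomputing the run from the initial state:
step 1: x = 4, y = 5
step 2: x = 9, y = 3
step 3: x = 6, y = 7
step 4: x = 9, y = 13
step 5: x = 12, y = 16
step 6: x = 8, y = 8
step 7: x = 6, y = 4
step 8: x = 7, y = 8
The first disagreement with the log is at step 3, where the value should be y = 7.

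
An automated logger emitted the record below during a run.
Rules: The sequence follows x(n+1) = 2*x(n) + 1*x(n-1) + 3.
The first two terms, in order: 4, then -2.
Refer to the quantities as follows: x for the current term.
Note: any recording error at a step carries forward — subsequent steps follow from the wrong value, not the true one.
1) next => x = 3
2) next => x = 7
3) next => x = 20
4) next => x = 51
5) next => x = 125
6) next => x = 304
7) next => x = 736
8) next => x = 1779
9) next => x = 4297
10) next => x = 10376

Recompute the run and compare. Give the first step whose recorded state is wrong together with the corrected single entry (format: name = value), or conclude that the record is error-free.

step 1: x = 2*(-2) + (1)*(4) + (3) = 3 -> in agreement
step 2: x = 2*(3) + (1)*(-2) + (3) = 7 -> confirmed correct
step 3: x = 2*(7) + (1)*(3) + (3) = 20 -> agrees with the record
step 4: x = 2*(20) + (1)*(7) + (3) = 50 -> the record disagrees here
The audit stops at step 4: the recorded entry is wrong and should be x = 50.

step 4, x = 50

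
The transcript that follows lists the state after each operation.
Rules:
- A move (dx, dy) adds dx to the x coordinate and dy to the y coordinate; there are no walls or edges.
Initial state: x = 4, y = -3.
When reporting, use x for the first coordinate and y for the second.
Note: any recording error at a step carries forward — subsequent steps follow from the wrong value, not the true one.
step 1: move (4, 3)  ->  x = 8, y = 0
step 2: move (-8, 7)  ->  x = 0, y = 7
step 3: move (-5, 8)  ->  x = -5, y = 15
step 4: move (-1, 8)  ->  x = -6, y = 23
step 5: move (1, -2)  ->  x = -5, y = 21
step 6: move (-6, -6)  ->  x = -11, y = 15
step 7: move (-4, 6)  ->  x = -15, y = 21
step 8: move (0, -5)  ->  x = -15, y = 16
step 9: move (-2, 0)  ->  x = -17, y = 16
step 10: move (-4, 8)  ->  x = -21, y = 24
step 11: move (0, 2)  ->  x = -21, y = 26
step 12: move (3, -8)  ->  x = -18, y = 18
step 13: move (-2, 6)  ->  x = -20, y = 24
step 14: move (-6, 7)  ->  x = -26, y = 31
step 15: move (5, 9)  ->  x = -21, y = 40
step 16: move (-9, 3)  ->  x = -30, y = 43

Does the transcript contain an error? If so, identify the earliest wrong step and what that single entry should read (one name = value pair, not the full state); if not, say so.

Recomputing the run from the initial state:
step 1: x = 8, y = 0
step 2: x = 0, y = 7
step 3: x = -5, y = 15
step 4: x = -6, y = 23
step 5: x = -5, y = 21
step 6: x = -11, y = 15
step 7: x = -15, y = 21
step 8: x = -15, y = 16
step 9: x = -17, y = 16
step 10: x = -21, y = 24
step 11: x = -21, y = 26
step 12: x = -18, y = 18
step 13: x = -20, y = 24
step 14: x = -26, y = 31
step 15: x = -21, y = 40
step 16: x = -30, y = 43
This matches the transcript at every step.

no error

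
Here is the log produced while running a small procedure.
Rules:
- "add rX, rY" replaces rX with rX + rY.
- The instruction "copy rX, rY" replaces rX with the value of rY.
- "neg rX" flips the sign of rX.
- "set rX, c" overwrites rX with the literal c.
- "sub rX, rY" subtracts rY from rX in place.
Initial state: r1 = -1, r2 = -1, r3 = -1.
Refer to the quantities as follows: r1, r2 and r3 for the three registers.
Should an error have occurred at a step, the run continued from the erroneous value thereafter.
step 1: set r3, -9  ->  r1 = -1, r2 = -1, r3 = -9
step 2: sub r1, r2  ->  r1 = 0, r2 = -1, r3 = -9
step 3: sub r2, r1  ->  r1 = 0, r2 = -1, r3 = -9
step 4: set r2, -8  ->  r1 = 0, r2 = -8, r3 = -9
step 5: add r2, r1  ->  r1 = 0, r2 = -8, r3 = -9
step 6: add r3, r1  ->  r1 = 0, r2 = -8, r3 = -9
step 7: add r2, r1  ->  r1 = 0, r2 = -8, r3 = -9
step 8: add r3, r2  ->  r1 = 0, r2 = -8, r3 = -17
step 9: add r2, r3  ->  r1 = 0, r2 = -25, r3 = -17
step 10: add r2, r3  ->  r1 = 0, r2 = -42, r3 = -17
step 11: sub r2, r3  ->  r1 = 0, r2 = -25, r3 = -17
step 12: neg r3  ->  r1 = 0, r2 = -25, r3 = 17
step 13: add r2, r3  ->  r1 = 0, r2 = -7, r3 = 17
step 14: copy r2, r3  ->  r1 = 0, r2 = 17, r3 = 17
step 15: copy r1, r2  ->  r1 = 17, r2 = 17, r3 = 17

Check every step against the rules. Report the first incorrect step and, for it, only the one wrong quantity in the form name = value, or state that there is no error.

step 13, r2 = -8

step 1: r3 = -9 -> in agreement
step 2: r1 = -1 - -1 = 0 -> checks out
step 3: r2 = -1 - 0 = -1 -> agrees with the log
step 4: r2 = -8 -> consistent with the log
step 5: r2 = -8 + 0 = -8 -> same as recorded
step 6: r3 = -9 + 0 = -9 -> confirmed correct
step 7: r2 = -8 + 0 = -8 -> matches
step 8: r3 = -9 + -8 = -17 -> in agreement
step 9: r2 = -8 + -17 = -25 -> no discrepancy
step 10: r2 = -25 + -17 = -42 -> exactly as logged
step 11: r2 = -42 - -17 = -25 -> no discrepancy
step 12: r3 = -(-17) = 17 -> no discrepancy
step 13: r2 = -25 + 17 = -8 -> not what was recorded
First deviation found at step 13; the corrected entry is r2 = -8.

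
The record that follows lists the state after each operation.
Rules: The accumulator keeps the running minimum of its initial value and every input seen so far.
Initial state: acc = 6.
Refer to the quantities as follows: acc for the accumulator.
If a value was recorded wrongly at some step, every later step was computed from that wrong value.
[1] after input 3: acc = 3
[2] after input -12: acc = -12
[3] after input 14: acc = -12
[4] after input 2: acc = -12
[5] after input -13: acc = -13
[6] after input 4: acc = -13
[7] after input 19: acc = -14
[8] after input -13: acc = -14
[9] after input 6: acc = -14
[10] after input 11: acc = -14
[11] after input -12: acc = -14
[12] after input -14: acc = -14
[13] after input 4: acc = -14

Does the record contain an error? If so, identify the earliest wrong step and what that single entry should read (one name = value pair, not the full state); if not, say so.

step 1: acc = min(6, 3) = 3 -> in agreement
step 2: acc = min(3, -12) = -12 -> no discrepancy
step 3: acc = min(-12, 14) = -12 -> in agreement
step 4: acc = min(-12, 2) = -12 -> exactly as logged
step 5: acc = min(-12, -13) = -13 -> verified
step 6: acc = min(-13, 4) = -13 -> matches
step 7: acc = min(-13, 19) = -13 -> the record has a different value
The earliest wrong entry is at step 7: it should read acc = -13.

step 7, acc = -13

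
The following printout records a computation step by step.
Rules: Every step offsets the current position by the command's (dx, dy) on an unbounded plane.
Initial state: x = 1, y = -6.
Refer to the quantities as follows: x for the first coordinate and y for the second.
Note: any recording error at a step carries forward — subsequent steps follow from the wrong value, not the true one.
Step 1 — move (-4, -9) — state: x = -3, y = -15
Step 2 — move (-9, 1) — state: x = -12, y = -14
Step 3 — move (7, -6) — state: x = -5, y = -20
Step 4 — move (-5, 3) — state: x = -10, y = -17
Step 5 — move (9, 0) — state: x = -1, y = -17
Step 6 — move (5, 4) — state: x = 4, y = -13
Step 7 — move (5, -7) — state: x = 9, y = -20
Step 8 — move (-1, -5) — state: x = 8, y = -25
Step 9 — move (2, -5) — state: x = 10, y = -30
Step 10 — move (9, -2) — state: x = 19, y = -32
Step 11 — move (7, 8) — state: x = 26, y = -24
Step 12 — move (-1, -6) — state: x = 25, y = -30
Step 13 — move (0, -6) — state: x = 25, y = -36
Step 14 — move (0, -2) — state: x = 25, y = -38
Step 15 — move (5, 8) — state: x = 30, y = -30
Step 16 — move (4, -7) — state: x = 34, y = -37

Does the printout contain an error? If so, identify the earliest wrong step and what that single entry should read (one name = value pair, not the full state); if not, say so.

no error

Recomputing the run from the initial state:
step 1: x = -3, y = -15
step 2: x = -12, y = -14
step 3: x = -5, y = -20
step 4: x = -10, y = -17
step 5: x = -1, y = -17
step 6: x = 4, y = -13
step 7: x = 9, y = -20
step 8: x = 8, y = -25
step 9: x = 10, y = -30
step 10: x = 19, y = -32
step 11: x = 26, y = -24
step 12: x = 25, y = -30
step 13: x = 25, y = -36
step 14: x = 25, y = -38
step 15: x = 30, y = -30
step 16: x = 34, y = -37
This matches the printout at every step.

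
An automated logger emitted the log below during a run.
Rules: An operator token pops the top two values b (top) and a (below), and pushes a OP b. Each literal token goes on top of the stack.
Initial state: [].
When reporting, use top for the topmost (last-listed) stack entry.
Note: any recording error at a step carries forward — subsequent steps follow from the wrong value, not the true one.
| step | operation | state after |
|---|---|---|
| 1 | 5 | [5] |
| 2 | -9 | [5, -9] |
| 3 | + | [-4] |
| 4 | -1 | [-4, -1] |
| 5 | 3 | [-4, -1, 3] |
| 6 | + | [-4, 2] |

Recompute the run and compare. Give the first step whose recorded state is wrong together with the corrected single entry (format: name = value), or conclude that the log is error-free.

1. push 5: top = 5 (checks out)
2. push -9: top = -9 (same as recorded)
3. 5 + -9 = -4 (consistent with the log)
4. push -1: top = -1 (exactly as logged)
5. push 3: top = 3 (exactly as logged)
6. -1 + 3 = 2 (verified)
No step deviates from the rules.

no error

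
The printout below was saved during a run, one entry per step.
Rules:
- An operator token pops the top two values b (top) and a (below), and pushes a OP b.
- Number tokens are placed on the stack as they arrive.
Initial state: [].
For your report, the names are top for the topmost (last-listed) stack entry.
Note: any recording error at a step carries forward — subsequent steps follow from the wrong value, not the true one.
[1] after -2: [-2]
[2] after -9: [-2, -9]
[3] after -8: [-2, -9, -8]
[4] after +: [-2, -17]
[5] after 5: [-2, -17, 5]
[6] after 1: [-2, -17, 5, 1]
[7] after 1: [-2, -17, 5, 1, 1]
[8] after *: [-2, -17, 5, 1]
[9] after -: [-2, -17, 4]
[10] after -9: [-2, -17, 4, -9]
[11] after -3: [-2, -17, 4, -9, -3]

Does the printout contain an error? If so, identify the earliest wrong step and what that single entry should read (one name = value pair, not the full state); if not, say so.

no error

1. push -2: top = -2 (consistent with the printout)
2. push -9: top = -9 (same as recorded)
3. push -8: top = -8 (in agreement)
4. -9 + -8 = -17 (no discrepancy)
5. push 5: top = 5 (verified)
6. push 1: top = 1 (verified)
7. push 1: top = 1 (no discrepancy)
8. 1 * 1 = 1 (verified)
9. 5 - 1 = 4 (exactly as logged)
10. push -9: top = -9 (exactly as logged)
11. push -3: top = -3 (same as recorded)
No step deviates from the rules.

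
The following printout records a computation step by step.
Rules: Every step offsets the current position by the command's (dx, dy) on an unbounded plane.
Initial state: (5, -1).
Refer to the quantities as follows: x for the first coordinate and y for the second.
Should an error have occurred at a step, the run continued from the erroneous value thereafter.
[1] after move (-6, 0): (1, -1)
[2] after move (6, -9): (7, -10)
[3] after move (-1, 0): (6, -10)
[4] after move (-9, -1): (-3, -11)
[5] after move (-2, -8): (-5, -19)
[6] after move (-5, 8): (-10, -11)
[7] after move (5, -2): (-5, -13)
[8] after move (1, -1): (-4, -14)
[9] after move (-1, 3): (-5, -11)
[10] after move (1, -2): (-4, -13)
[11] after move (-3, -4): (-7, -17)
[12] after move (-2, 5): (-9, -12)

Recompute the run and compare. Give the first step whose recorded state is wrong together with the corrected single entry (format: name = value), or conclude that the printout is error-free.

step 1, x = -1

1. x = 5 + (-6) = -1, y = -1 + (0) = -1 (this is not what the printout shows)
Conclusion: step 1 carries the first error; the entry should be x = -1.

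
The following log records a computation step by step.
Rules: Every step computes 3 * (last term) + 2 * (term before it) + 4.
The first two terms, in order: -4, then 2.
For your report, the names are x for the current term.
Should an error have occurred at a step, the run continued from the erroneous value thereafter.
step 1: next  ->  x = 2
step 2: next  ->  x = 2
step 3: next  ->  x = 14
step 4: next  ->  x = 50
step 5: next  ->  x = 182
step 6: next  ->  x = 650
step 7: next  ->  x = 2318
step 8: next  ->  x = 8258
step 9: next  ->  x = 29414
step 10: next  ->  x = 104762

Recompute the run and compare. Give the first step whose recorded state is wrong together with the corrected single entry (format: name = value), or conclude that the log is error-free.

Recomputing the run from the initial state:
step 1: x = 2
step 2: x = 14
step 3: x = 50
step 4: x = 182
step 5: x = 650
step 6: x = 2318
step 7: x = 8258
step 8: x = 29414
step 9: x = 104762
step 10: x = 373118
The first disagreement with the log is at step 2, where the value should be x = 14.

step 2, x = 14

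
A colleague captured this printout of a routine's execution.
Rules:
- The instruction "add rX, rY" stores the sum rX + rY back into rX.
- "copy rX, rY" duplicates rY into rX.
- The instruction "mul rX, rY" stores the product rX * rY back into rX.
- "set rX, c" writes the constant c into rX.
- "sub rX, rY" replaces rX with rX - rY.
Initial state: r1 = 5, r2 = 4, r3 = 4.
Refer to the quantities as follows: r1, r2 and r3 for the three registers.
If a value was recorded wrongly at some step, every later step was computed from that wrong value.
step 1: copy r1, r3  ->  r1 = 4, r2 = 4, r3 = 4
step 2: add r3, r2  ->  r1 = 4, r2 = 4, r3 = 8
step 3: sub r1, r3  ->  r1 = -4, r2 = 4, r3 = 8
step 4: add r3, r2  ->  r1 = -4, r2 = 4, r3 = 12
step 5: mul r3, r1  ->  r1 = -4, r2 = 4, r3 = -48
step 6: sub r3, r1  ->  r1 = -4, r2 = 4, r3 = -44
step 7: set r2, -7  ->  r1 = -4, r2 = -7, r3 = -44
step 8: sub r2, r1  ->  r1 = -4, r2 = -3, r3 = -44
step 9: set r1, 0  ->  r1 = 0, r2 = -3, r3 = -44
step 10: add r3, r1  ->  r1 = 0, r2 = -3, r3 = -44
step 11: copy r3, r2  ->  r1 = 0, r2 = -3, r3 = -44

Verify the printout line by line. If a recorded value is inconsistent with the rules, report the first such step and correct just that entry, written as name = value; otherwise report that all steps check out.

Recomputing the run from the initial state:
step 1: r1 = 4, r2 = 4, r3 = 4
step 2: r1 = 4, r2 = 4, r3 = 8
step 3: r1 = -4, r2 = 4, r3 = 8
step 4: r1 = -4, r2 = 4, r3 = 12
step 5: r1 = -4, r2 = 4, r3 = -48
step 6: r1 = -4, r2 = 4, r3 = -44
step 7: r1 = -4, r2 = -7, r3 = -44
step 8: r1 = -4, r2 = -3, r3 = -44
step 9: r1 = 0, r2 = -3, r3 = -44
step 10: r1 = 0, r2 = -3, r3 = -44
step 11: r1 = 0, r2 = -3, r3 = -3
The first disagreement with the printout is at step 11, where the value should be r3 = -3.

step 11, r3 = -3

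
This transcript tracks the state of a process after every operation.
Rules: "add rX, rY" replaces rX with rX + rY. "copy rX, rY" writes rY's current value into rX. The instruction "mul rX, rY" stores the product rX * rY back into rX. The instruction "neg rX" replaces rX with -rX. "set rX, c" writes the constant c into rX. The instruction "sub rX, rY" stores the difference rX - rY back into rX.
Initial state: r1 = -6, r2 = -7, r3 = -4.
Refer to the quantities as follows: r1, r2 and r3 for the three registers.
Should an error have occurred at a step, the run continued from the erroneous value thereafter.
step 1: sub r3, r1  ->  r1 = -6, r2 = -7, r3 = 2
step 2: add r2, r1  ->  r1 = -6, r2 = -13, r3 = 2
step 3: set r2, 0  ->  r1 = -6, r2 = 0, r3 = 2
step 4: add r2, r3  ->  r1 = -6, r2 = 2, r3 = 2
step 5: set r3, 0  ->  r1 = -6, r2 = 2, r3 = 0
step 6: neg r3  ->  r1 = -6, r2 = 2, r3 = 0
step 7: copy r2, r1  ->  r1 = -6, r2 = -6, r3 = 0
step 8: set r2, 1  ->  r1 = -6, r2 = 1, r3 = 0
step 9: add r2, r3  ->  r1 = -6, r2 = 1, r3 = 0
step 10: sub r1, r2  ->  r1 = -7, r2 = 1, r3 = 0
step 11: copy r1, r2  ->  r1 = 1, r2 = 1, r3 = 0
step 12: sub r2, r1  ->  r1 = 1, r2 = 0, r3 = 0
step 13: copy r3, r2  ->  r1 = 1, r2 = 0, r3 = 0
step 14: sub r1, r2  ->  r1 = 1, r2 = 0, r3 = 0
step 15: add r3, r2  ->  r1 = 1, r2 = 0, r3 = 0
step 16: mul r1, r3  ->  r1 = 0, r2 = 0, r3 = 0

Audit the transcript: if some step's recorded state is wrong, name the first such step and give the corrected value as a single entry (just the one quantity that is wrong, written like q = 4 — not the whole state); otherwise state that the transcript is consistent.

no error

Step 1: r3 = -4 - -6 = 2 — same as recorded.
Step 2: r2 = -7 + -6 = -13 — verified.
Step 3: r2 = 0 — verified.
Step 4: r2 = 0 + 2 = 2 — in agreement.
Step 5: r3 = 0 — no discrepancy.
Step 6: r3 = -(0) = 0 — verified.
Step 7: r2 = -6 — agrees with the transcript.
Step 8: r2 = 1 — verified.
Step 9: r2 = 1 + 0 = 1 — exactly as logged.
Step 10: r1 = -6 - 1 = -7 — verified.
Step 11: r1 = 1 — verified.
Step 12: r2 = 1 - 1 = 0 — verified.
Step 13: r3 = 0 — agrees with the transcript.
Step 14: r1 = 1 - 0 = 1 — exactly as logged.
Step 15: r3 = 0 + 0 = 0 — in agreement.
Step 16: r1 = 1 * 0 = 0 — consistent with the transcript.
No step deviates from the rules.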